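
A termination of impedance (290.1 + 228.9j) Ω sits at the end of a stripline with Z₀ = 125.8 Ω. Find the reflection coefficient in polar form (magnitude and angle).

Γ ≈ 0.594 ∠ 25.5°

Γ = (Z_L − Z_0)/(Z_L + Z_0) = (164.3 + j228.9)/(415.9 + j228.9)
|Γ| = 282/475 = 0.594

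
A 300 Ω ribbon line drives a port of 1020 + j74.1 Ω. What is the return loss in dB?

RL ≈ 5.23 dB

Γ = (720 + j74.1)/(1320 + j74.1), |Γ| = 0.547
RL = −20·log₁₀|Γ| = −20·log₁₀(0.547)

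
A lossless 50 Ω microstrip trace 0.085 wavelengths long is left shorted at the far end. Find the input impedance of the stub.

βl = 2π × 0.085 = 30.6°
tan(βl) = 0.591
For a shorted stub, Z_in = jZ_0·tan(βl)

Z_in ≈ +j29.6 Ω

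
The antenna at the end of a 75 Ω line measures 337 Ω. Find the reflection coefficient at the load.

Γ = (Z_L − Z_0)/(Z_L + Z_0) = (337 − 75)/(337 + 75) = 262/412

Γ = 0.636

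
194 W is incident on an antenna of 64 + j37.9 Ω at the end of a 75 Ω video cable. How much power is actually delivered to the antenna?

P_delivered ≈ 179 W

|Γ| = |(-11 + j37.9)/(139 + j37.9)| = 0.274
|Γ|² = 0.075
P_refl = |Γ|²·P_inc = 14.6 W, P_del = (1 − |Γ|²)·P_inc = 179 W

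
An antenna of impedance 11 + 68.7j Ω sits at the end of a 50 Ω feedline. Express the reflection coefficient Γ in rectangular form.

Γ = (Z_L − Z_0)/(Z_L + Z_0) = (-39 + j68.7)/(61 + j68.7)

Γ ≈ 0.277 + j0.814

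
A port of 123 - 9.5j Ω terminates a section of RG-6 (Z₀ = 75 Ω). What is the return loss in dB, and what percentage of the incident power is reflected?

RL ≈ 12.2 dB; 6.09% of incident power reflected

Γ = (48 − j9.5)/(198 − j9.5), |Γ| = 0.247
RL = −20·log₁₀(0.247) = 12.2 dB
P_refl/P_inc = |Γ|² = 0.0609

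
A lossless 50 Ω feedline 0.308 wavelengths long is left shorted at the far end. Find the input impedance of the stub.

βl = 2π × 0.308 = 111°
tan(βl) = -2.62
For a shorted stub, Z_in = jZ_0·tan(βl)

Z_in ≈ −j131 Ω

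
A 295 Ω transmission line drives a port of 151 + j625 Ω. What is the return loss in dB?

Γ = (-144 + j625)/(446 + j625), |Γ| = 0.835
RL = −20·log₁₀|Γ| = −20·log₁₀(0.835)

RL ≈ 1.56 dB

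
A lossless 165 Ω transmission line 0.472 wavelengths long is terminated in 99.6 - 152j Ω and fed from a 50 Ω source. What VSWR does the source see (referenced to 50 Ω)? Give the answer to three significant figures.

βl = 2π × 0.472 = 170°
tan(βl) = -0.178
Z_in = Z_0·(Z_L + jZ_0·tanβl)/(Z_0 + jZ_L·tanβl) = 145 − j198 Ω
Γ_s = (Z_in − Z_s)/(Z_in + Z_s) = (94.5 − j198)/(195 − j198), |Γ_s| = 0.791
VSWR = (1 + |Γ_s|)/(1 − |Γ_s|)

VSWR ≈ 8.56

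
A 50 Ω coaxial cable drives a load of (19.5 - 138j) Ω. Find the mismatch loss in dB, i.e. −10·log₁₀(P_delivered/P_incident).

Γ = (-30.5 − j138)/(69.5 − j138), |Γ| = 0.915
|Γ|² = 0.837, so P_del/P_inc = 1 − |Γ|² = 0.163
ML = −10·log₁₀(1 − |Γ|²)

mismatch loss ≈ 7.87 dB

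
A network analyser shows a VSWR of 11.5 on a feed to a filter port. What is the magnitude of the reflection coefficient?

|Γ| ≈ 0.84

|Γ| = (S − 1)/(S + 1) = (11.5 − 1)/(11.5 + 1) = 10.5/12.5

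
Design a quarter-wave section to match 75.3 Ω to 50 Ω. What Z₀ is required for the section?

Z_qwt = √(Z_0·R_L) = √(50 × 75.3) = √3765

Z_qwt ≈ 61.4 Ω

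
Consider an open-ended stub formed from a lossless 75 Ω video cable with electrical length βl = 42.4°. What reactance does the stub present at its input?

tan(βl) = 0.913
For an open-ended stub, Z_in = −jZ_0·cot(βl) = −jZ_0/tan(βl)

X_in ≈ -82.1 Ω (capacitive)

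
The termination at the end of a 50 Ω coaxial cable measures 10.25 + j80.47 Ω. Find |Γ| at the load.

|Γ| ≈ 0.893

Γ = (Z_L − Z_0)/(Z_L + Z_0) = (-39.75 + j80.47)/(60.25 + j80.47)
|Γ| = 89.8/101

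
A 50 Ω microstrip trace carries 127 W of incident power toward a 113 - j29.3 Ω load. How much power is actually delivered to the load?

|Γ| = |(63 − j29.3)/(163 − j29.3)| = 0.42
|Γ|² = 0.176
P_refl = |Γ|²·P_inc = 22.4 W, P_del = (1 − |Γ|²)·P_inc = 105 W

P_delivered ≈ 105 W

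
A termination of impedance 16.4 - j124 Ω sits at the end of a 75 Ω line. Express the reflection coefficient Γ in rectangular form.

Γ ≈ 0.422 − j0.784

Γ = (Z_L − Z_0)/(Z_L + Z_0) = (-58.6 − j124)/(91.4 − j124)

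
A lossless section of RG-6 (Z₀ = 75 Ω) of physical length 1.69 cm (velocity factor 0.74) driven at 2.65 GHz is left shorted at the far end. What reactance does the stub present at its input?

X_in ≈ 240 Ω (inductive)

λ = v/f = 0.74·c / 2.65 GHz = 0.0838 m
βl = 2π·l/λ = 2π × 0.202 = 72.6°
tan(βl) = 3.2
For a shorted stub, Z_in = jZ_0·tan(βl)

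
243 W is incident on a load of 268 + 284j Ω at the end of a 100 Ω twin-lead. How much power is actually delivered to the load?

P_delivered ≈ 121 W

|Γ| = |(168 + j284)/(368 + j284)| = 0.71
|Γ|² = 0.504
P_refl = |Γ|²·P_inc = 122 W, P_del = (1 − |Γ|²)·P_inc = 121 W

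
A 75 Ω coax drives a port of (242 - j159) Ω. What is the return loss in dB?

Γ = (167 − j159)/(317 − j159), |Γ| = 0.65
RL = −20·log₁₀|Γ| = −20·log₁₀(0.65)

RL ≈ 3.74 dB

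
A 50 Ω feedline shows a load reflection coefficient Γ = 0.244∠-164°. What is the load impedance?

Z_L ≈ 30.8 − j4.4 Ω

Z_L = Z_0·(1 + Γ)/(1 − Γ) = 50·(0.765 − j0.0673)/(1.23 + j0.0673)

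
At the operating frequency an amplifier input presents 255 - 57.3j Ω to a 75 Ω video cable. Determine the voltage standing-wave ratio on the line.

VSWR ≈ 3.59

Γ = (Z_L − Z_0)/(Z_L + Z_0) = (180 − j57.3)/(330 − j57.3)
|Γ| = 189/335 = 0.564
VSWR = (1 + |Γ|)/(1 − |Γ|) = 1.56/0.436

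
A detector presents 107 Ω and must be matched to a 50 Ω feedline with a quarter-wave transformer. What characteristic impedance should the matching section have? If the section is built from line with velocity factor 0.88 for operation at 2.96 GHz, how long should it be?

Z_qwt ≈ 73.1 Ω; length ≈ 2.23 cm

Z_qwt = √(Z_0·R_L) = √(50 × 107) = √5350
λ = 0.88·c/f = 0.0892 m, so l = λ/4 = 0.0223 m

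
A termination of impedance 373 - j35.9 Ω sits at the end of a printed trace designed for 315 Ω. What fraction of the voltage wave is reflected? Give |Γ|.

Γ = (Z_L − Z_0)/(Z_L + Z_0) = (58 − j35.9)/(688 − j35.9)
|Γ| = 68.2/689

|Γ| ≈ 0.099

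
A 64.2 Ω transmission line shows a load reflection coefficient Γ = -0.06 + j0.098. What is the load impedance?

Z_L ≈ 55.9 + j11.1 Ω

Z_L = Z_0·(1 + Γ)/(1 − Γ) = 64.2·(0.94 + j0.098)/(1.06 − j0.098)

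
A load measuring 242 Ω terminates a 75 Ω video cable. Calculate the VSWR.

VSWR ≈ 3.23

Γ = (242 − 75)/(242 + 75) = 0.527
VSWR = (1 + 0.527)/(1 − 0.527)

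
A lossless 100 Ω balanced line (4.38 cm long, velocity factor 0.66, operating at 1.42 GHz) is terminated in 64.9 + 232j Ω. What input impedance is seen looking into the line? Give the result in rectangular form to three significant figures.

Z_in ≈ 9.63 + j1.87 Ω

λ = v/f = 0.66·c / 1.42 GHz = 0.139 m
βl = 2π·l/λ = 2π × 0.314 = 113°
tan(βl) = tan(113°) = -2.35
Z_in = Z_0·(Z_L + jZ_0·tanβl)/(Z_0 + jZ_L·tanβl)
     = 100·(64.9 − j2.63)/(644 − j152)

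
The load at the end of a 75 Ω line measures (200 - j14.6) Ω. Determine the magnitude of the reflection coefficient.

Γ = (Z_L − Z_0)/(Z_L + Z_0) = (125 − j14.6)/(275 − j14.6)
|Γ| = 126/275

|Γ| ≈ 0.457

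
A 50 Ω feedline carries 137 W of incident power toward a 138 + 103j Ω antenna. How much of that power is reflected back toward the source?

P_reflected ≈ 54.7 W

|Γ| = |(88 + j103)/(188 + j103)| = 0.632
|Γ|² = 0.399
P_refl = |Γ|²·P_inc = 54.7 W, P_del = (1 − |Γ|²)·P_inc = 82.3 W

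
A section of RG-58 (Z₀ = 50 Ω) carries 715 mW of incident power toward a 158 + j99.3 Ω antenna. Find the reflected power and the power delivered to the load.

|Γ| = |(108 + j99.3)/(208 + j99.3)| = 0.637
|Γ|² = 0.405
P_refl = |Γ|²·P_inc = 290 mW, P_del = (1 − |Γ|²)·P_inc = 425 mW

P_reflected ≈ 290 mW; P_delivered ≈ 425 mW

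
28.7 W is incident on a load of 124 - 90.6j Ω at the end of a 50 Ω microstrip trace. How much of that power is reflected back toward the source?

P_reflected ≈ 10.2 W

|Γ| = |(74 − j90.6)/(174 − j90.6)| = 0.596
|Γ|² = 0.356
P_refl = |Γ|²·P_inc = 10.2 W, P_del = (1 − |Γ|²)·P_inc = 18.5 W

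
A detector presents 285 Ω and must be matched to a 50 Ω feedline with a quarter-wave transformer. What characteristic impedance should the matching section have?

Z_qwt = √(Z_0·R_L) = √(50 × 285) = √14250

Z_qwt ≈ 119 Ω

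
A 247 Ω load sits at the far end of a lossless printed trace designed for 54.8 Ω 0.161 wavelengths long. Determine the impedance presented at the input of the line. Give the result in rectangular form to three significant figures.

βl = 2π × 0.161 = 58°
tan(βl) = tan(58°) = 1.6
Z_in = Z_0·(Z_L + jZ_0·tanβl)/(Z_0 + jZ_L·tanβl)
     = 54.8·(247 + j87.6)/(54.8 + j395)

Z_in ≈ 16.6 − j32 Ω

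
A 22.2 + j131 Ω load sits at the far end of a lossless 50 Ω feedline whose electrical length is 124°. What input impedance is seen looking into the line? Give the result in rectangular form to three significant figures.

tan(βl) = tan(124°) = -1.48
Z_in = Z_0·(Z_L + jZ_0·tanβl)/(Z_0 + jZ_L·tanβl)
     = 50·(22.2 + j56.9)/(244 − j32.9)

Z_in ≈ 2.92 + j12 Ω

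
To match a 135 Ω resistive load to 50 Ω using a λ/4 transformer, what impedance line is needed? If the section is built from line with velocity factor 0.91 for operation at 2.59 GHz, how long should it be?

Z_qwt ≈ 82.2 Ω; length ≈ 2.64 cm

Z_qwt = √(Z_0·R_L) = √(50 × 135) = √6750
λ = 0.91·c/f = 0.105 m, so l = λ/4 = 0.0264 m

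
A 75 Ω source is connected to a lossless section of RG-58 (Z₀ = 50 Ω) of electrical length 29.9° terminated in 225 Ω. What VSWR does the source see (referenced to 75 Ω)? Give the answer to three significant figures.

VSWR ≈ 3.97

tan(βl) = 0.575
Z_in = Z_0·(Z_L + jZ_0·tanβl)/(Z_0 + jZ_L·tanβl) = 38.9 − j71.9 Ω
Γ_s = (Z_in − Z_s)/(Z_in + Z_s) = (-36.1 − j71.9)/(114 − j71.9), |Γ_s| = 0.597
VSWR = (1 + |Γ_s|)/(1 − |Γ_s|)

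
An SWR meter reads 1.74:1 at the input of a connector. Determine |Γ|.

|Γ| = (S − 1)/(S + 1) = (1.74 − 1)/(1.74 + 1) = 0.74/2.74

|Γ| ≈ 0.27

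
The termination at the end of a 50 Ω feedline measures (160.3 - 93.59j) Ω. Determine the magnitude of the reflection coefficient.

Γ = (Z_L − Z_0)/(Z_L + Z_0) = (110.3 − j93.59)/(210.3 − j93.59)
|Γ| = 145/230

|Γ| ≈ 0.628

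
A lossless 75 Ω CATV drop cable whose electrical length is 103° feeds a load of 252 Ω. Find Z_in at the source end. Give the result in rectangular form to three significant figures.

Z_in ≈ 23.4 + j15.7 Ω

tan(βl) = tan(103°) = -4.33
Z_in = Z_0·(Z_L + jZ_0·tanβl)/(Z_0 + jZ_L·tanβl)
     = 75·(252 − j325)/(75 − j1090)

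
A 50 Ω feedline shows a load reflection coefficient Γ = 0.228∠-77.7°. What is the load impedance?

Z_L ≈ 49.6 − j23.3 Ω

Z_L = Z_0·(1 + Γ)/(1 − Γ) = 50·(1.05 − j0.223)/(0.951 + j0.223)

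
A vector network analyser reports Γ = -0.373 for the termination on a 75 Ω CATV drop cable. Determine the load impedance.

Z_L ≈ 34.2 Ω

Z_L = Z_0·(1 + Γ)/(1 − Γ) = 75·(0.627)/(1.37)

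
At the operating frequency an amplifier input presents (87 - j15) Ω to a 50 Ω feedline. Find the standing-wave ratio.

VSWR ≈ 1.82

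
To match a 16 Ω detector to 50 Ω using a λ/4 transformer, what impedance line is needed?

Z_qwt = √(Z_0·R_L) = √(50 × 16) = √800

Z_qwt ≈ 28.3 Ω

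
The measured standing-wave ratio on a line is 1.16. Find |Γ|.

|Γ| ≈ 0.0741

|Γ| = (S − 1)/(S + 1) = (1.16 − 1)/(1.16 + 1) = 0.16/2.16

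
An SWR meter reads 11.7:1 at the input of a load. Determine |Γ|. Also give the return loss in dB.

|Γ| = (S − 1)/(S + 1) = (11.7 − 1)/(11.7 + 1) = 10.7/12.7
RL = −20·log₁₀|Γ| = −20·log₁₀(0.843)

|Γ| ≈ 0.843; return loss ≈ 1.49 dB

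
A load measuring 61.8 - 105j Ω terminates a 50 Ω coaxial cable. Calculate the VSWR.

Γ = (Z_L − Z_0)/(Z_L + Z_0) = (11.8 − j105)/(111.8 − j105)
|Γ| = 106/153 = 0.689
VSWR = (1 + |Γ|)/(1 − |Γ|) = 1.69/0.311

VSWR ≈ 5.43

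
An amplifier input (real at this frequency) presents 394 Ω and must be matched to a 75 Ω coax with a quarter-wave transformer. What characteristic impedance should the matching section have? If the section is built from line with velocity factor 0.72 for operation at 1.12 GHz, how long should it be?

Z_qwt ≈ 172 Ω; length ≈ 4.82 cm

Z_qwt = √(Z_0·R_L) = √(75 × 394) = √29550
λ = 0.72·c/f = 0.193 m, so l = λ/4 = 0.0482 m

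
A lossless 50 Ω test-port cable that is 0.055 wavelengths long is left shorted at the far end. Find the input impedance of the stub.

βl = 2π × 0.055 = 19.8°
tan(βl) = 0.36
For a shorted stub, Z_in = jZ_0·tan(βl)

Z_in ≈ +j18 Ω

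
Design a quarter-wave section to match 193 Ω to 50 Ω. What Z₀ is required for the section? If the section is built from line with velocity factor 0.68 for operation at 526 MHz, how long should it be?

Z_qwt = √(Z_0·R_L) = √(50 × 193) = √9650
λ = 0.68·c/f = 0.388 m, so l = λ/4 = 0.097 m

Z_qwt ≈ 98.2 Ω; length ≈ 9.7 cm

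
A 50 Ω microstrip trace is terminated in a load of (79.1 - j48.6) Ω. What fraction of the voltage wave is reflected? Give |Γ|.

Γ = (Z_L − Z_0)/(Z_L + Z_0) = (29.1 − j48.6)/(129.1 − j48.6)
|Γ| = 56.6/138

|Γ| ≈ 0.411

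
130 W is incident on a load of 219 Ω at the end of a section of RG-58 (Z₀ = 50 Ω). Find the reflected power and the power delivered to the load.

P_reflected ≈ 51.3 W; P_delivered ≈ 78.7 W

Γ = (219 − 50)/(219 + 50) = 0.628
|Γ|² = 0.395
P_refl = |Γ|²·P_inc = 51.3 W, P_del = (1 − |Γ|²)·P_inc = 78.7 W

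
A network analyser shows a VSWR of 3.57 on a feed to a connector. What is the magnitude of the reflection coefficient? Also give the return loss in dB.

|Γ| ≈ 0.562; return loss ≈ 5 dB

|Γ| = (S − 1)/(S + 1) = (3.57 − 1)/(3.57 + 1) = 2.57/4.57
RL = −20·log₁₀|Γ| = −20·log₁₀(0.562)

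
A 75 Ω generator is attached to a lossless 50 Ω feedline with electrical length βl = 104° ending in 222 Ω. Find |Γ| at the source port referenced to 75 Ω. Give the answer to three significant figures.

|Γ| ≈ 0.732

tan(βl) = -4.01
Z_in = Z_0·(Z_L + jZ_0·tanβl)/(Z_0 + jZ_L·tanβl) = 11.9 + j11.8 Ω
Γ_s = (Z_in − Z_s)/(Z_in + Z_s) = (-63.1 + j11.8)/(86.9 + j11.8), |Γ_s| = 0.732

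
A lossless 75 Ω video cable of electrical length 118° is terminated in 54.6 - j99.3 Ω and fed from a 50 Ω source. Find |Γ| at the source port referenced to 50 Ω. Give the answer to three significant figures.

tan(βl) = -1.88
Z_in = Z_0·(Z_L + jZ_0·tanβl)/(Z_0 + jZ_L·tanβl) = 60.5 + j106 Ω
Γ_s = (Z_in − Z_s)/(Z_in + Z_s) = (10.5 + j106)/(110 + j106), |Γ_s| = 0.695

|Γ| ≈ 0.695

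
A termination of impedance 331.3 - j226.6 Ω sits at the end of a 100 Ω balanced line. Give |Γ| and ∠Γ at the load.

Γ ≈ 0.665 ∠ -16.7°

Γ = (Z_L − Z_0)/(Z_L + Z_0) = (231.3 − j226.6)/(431.3 − j226.6)
|Γ| = 324/487 = 0.665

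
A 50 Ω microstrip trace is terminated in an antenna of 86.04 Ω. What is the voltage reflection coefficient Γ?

Γ = (Z_L − Z_0)/(Z_L + Z_0) = (86.04 − 50)/(86.04 + 50) = 36.04/136

Γ = 0.265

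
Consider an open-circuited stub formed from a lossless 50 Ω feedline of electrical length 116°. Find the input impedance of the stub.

tan(βl) = -2.05
For an open-circuited stub, Z_in = −jZ_0·cot(βl) = −jZ_0/tan(βl)

Z_in ≈ +j24.4 Ω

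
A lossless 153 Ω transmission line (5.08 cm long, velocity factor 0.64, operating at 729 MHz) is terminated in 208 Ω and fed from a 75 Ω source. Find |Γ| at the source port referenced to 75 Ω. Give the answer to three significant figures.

|Γ| ≈ 0.258

λ = v/f = 0.64·c / 729 MHz = 0.263 m
βl = 2π·l/λ = 2π × 0.193 = 69.4°
tan(βl) = 2.67
Z_in = Z_0·(Z_L + jZ_0·tanβl)/(Z_0 + jZ_L·tanβl) = 119 − j24.5 Ω
Γ_s = (Z_in − Z_s)/(Z_in + Z_s) = (44.3 − j24.5)/(194 − j24.5), |Γ_s| = 0.258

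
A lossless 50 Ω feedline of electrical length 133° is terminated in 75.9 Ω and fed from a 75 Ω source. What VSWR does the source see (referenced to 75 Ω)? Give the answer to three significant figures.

tan(βl) = -1.07
Z_in = Z_0·(Z_L + jZ_0·tanβl)/(Z_0 + jZ_L·tanβl) = 44.7 + j19.2 Ω
Γ_s = (Z_in − Z_s)/(Z_in + Z_s) = (-30.3 + j19.2)/(120 + j19.2), |Γ_s| = 0.296
VSWR = (1 + |Γ_s|)/(1 − |Γ_s|)

VSWR ≈ 1.84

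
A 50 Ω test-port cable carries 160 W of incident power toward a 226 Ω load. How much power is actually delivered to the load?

P_delivered ≈ 94.9 W

Γ = (226 − 50)/(226 + 50) = 0.638
|Γ|² = 0.407
P_refl = |Γ|²·P_inc = 65.1 W, P_del = (1 − |Γ|²)·P_inc = 94.9 W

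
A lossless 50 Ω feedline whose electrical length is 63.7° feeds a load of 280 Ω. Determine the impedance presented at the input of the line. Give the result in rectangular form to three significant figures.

Z_in ≈ 11 − j23.7 Ω

tan(βl) = tan(63.7°) = 2.02
Z_in = Z_0·(Z_L + jZ_0·tanβl)/(Z_0 + jZ_L·tanβl)
     = 50·(280 + j101)/(50 + j567)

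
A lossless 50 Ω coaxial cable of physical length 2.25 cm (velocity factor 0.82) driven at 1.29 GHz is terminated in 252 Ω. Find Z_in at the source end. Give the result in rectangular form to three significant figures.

Z_in ≈ 20.8 − j50.1 Ω

λ = v/f = 0.82·c / 1.29 GHz = 0.191 m
βl = 2π·l/λ = 2π × 0.118 = 42.5°
tan(βl) = tan(42.5°) = 0.916
Z_in = Z_0·(Z_L + jZ_0·tanβl)/(Z_0 + jZ_L·tanβl)
     = 50·(252 + j45.8)/(50 + j231)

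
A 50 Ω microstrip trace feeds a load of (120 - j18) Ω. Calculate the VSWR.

VSWR ≈ 2.46

Γ = (Z_L − Z_0)/(Z_L + Z_0) = (70 − j18)/(170 − j18)
|Γ| = 72.3/171 = 0.423
VSWR = (1 + |Γ|)/(1 − |Γ|) = 1.42/0.577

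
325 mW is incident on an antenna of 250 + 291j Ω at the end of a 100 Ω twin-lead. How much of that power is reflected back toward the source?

|Γ| = |(150 + j291)/(350 + j291)| = 0.719
|Γ|² = 0.517
P_refl = |Γ|²·P_inc = 168 mW, P_del = (1 − |Γ|²)·P_inc = 157 mW

P_reflected ≈ 168 mW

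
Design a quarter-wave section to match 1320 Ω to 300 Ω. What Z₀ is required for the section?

Z_qwt ≈ 629 Ω

Z_qwt = √(Z_0·R_L) = √(300 × 1320) = √396000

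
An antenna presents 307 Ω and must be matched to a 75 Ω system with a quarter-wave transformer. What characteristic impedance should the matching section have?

Z_qwt ≈ 152 Ω

Z_qwt = √(Z_0·R_L) = √(75 × 307) = √23020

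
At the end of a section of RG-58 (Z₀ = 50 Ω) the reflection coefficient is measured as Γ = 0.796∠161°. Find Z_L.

Z_L = Z_0·(1 + Γ)/(1 − Γ) = 50·(0.247 + j0.259)/(1.75 − j0.259)

Z_L ≈ 5.84 + j8.26 Ω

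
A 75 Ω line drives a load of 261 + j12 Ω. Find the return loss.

Γ = (186 + j12)/(336 + j12), |Γ| = 0.554
RL = −20·log₁₀|Γ| = −20·log₁₀(0.554)

RL ≈ 5.12 dB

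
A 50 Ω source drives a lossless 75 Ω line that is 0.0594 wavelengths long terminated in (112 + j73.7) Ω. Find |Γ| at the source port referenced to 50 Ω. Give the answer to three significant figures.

βl = 2π × 0.0594 = 21.4°
tan(βl) = 0.392
Z_in = Z_0·(Z_L + jZ_0·tanβl)/(Z_0 + jZ_L·tanβl) = 179 − j2.89 Ω
Γ_s = (Z_in − Z_s)/(Z_in + Z_s) = (129 − j2.89)/(229 − j2.89), |Γ_s| = 0.564

|Γ| ≈ 0.564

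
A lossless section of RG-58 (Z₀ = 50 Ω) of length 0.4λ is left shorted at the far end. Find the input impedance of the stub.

βl = 2π × 0.4 = 144°
tan(βl) = -0.727
For a shorted stub, Z_in = jZ_0·tan(βl)

Z_in ≈ −j36.3 Ω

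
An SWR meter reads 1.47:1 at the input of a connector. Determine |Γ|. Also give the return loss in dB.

|Γ| = (S − 1)/(S + 1) = (1.47 − 1)/(1.47 + 1) = 0.47/2.47
RL = −20·log₁₀|Γ| = −20·log₁₀(0.19)

|Γ| ≈ 0.19; return loss ≈ 14.4 dB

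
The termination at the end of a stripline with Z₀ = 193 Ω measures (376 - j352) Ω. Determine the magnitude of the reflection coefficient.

Γ = (Z_L − Z_0)/(Z_L + Z_0) = (183 − j352)/(569 − j352)
|Γ| = 397/669

|Γ| ≈ 0.593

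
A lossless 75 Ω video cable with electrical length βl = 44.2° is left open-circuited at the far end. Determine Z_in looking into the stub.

tan(βl) = 0.972
For an open-circuited stub, Z_in = −jZ_0·cot(βl) = −jZ_0/tan(βl)

Z_in ≈ −j77.1 Ω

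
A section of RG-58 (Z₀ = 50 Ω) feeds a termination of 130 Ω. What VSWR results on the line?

For a purely resistive load, VSWR = R_L/Z_0 or Z_0/R_L (whichever > 1) = 130/50

VSWR ≈ 2.6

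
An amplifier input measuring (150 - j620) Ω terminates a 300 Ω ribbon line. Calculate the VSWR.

Γ = (Z_L − Z_0)/(Z_L + Z_0) = (-150 − j620)/(450 − j620)
|Γ| = 638/766 = 0.833
VSWR = (1 + |Γ|)/(1 − |Γ|) = 1.83/0.167

VSWR ≈ 11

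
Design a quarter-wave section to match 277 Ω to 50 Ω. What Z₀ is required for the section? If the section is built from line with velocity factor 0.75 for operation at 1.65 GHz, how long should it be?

Z_qwt ≈ 118 Ω; length ≈ 3.41 cm

Z_qwt = √(Z_0·R_L) = √(50 × 277) = √13850
λ = 0.75·c/f = 0.136 m, so l = λ/4 = 0.0341 m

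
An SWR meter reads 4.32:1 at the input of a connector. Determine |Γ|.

|Γ| ≈ 0.624

|Γ| = (S − 1)/(S + 1) = (4.32 − 1)/(4.32 + 1) = 3.32/5.32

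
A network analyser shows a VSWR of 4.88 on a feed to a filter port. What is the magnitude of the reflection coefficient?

|Γ| = (S − 1)/(S + 1) = (4.88 − 1)/(4.88 + 1) = 3.88/5.88

|Γ| ≈ 0.66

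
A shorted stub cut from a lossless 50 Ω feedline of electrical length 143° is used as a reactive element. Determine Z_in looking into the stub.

Z_in ≈ −j37.7 Ω

tan(βl) = -0.754
For a shorted stub, Z_in = jZ_0·tan(βl)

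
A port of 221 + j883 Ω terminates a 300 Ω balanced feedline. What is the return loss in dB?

RL ≈ 1.26 dB

Γ = (-79 + j883)/(521 + j883), |Γ| = 0.865
RL = −20·log₁₀|Γ| = −20·log₁₀(0.865)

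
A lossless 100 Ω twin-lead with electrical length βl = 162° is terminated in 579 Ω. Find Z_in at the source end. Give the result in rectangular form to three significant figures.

Z_in ≈ 141 + j233 Ω

tan(βl) = tan(162°) = -0.325
Z_in = Z_0·(Z_L + jZ_0·tanβl)/(Z_0 + jZ_L·tanβl)
     = 100·(579 − j32.5)/(100 − j188)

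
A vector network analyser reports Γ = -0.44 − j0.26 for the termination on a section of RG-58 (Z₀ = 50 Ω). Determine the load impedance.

Z_L ≈ 17.3 − j12.1 Ω

Z_L = Z_0·(1 + Γ)/(1 − Γ) = 50·(0.56 − j0.26)/(1.44 + j0.26)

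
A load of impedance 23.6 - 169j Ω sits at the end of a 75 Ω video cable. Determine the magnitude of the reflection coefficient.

|Γ| ≈ 0.903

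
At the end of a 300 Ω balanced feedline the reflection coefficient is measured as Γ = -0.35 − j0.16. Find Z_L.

Z_L = Z_0·(1 + Γ)/(1 − Γ) = 300·(0.65 − j0.16)/(1.35 + j0.16)

Z_L ≈ 138 − j51.9 Ω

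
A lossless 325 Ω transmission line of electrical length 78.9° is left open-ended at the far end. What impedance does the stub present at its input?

Z_in ≈ −j63.8 Ω

tan(βl) = 5.1
For an open-ended stub, Z_in = −jZ_0·cot(βl) = −jZ_0/tan(βl)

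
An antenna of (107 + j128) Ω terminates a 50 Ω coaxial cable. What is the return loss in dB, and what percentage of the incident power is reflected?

RL ≈ 3.2 dB; 47.8% of incident power reflected

Γ = (57 + j128)/(157 + j128), |Γ| = 0.692
RL = −20·log₁₀(0.692) = 3.2 dB
P_refl/P_inc = |Γ|² = 0.478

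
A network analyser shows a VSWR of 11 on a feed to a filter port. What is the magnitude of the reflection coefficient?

|Γ| ≈ 0.833

|Γ| = (S − 1)/(S + 1) = (11 − 1)/(11 + 1) = 10/12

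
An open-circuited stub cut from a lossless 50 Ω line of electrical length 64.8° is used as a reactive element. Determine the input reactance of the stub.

tan(βl) = 2.13
For an open-circuited stub, Z_in = −jZ_0·cot(βl) = −jZ_0/tan(βl)

X_in ≈ -23.5 Ω (capacitive)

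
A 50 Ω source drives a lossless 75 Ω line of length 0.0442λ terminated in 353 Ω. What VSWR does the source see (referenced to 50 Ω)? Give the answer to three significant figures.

VSWR ≈ 6.77

βl = 2π × 0.0442 = 15.9°
tan(βl) = 0.285
Z_in = Z_0·(Z_L + jZ_0·tanβl)/(Z_0 + jZ_L·tanβl) = 136 − j162 Ω
Γ_s = (Z_in − Z_s)/(Z_in + Z_s) = (86.3 − j162)/(186 − j162), |Γ_s| = 0.743
VSWR = (1 + |Γ_s|)/(1 − |Γ_s|)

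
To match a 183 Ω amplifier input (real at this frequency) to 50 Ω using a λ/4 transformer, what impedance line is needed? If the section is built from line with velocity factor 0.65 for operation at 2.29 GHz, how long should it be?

Z_qwt = √(Z_0·R_L) = √(50 × 183) = √9150
λ = 0.65·c/f = 0.0852 m, so l = λ/4 = 0.0213 m

Z_qwt ≈ 95.7 Ω; length ≈ 2.13 cm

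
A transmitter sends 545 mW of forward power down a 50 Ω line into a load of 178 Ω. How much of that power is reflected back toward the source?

P_reflected ≈ 172 mW

Γ = (178 − 50)/(178 + 50) = 0.561
|Γ|² = 0.315
P_refl = |Γ|²·P_inc = 172 mW, P_del = (1 − |Γ|²)·P_inc = 373 mW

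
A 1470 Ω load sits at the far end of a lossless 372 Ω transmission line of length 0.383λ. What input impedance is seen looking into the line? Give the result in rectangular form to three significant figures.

βl = 2π × 0.383 = 138°
tan(βl) = tan(138°) = -0.904
Z_in = Z_0·(Z_L + jZ_0·tanβl)/(Z_0 + jZ_L·tanβl)
     = 372·(1470 − j336)/(372 − j1330)

Z_in ≈ 194 + j357 Ω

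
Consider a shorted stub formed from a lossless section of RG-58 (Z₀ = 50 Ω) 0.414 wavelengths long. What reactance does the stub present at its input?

βl = 2π × 0.414 = 149°
tan(βl) = -0.6
For a shorted stub, Z_in = jZ_0·tan(βl)

X_in ≈ -30 Ω (capacitive)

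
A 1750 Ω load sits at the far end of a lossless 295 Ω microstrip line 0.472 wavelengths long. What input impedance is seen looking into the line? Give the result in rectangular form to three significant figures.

Z_in ≈ 855 + j849 Ω

βl = 2π × 0.472 = 170°
tan(βl) = tan(170°) = -0.178
Z_in = Z_0·(Z_L + jZ_0·tanβl)/(Z_0 + jZ_L·tanβl)
     = 295·(1750 − j52.4)/(295 − j311)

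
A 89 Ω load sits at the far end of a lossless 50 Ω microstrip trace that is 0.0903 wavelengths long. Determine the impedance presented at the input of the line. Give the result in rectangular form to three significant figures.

βl = 2π × 0.0903 = 32.5°
tan(βl) = tan(32.5°) = 0.637
Z_in = Z_0·(Z_L + jZ_0·tanβl)/(Z_0 + jZ_L·tanβl)
     = 50·(89 + j31.9)/(50 + j56.7)

Z_in ≈ 54.7 − j30.2 Ω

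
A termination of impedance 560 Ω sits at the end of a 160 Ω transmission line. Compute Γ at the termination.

Γ = 0.556

Γ = (Z_L − Z_0)/(Z_L + Z_0) = (560 − 160)/(560 + 160) = 400/720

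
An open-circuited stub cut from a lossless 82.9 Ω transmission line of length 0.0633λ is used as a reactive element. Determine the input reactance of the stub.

X_in ≈ -197 Ω (capacitive)

βl = 2π × 0.0633 = 22.8°
tan(βl) = 0.42
For an open-circuited stub, Z_in = −jZ_0·cot(βl) = −jZ_0/tan(βl)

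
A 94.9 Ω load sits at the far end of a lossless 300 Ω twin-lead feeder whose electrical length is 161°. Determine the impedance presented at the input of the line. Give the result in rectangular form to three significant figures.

tan(βl) = tan(161°) = -0.344
Z_in = Z_0·(Z_L + jZ_0·tanβl)/(Z_0 + jZ_L·tanβl)
     = 300·(94.9 − j103)/(300 − j32.7)

Z_in ≈ 105 − j91.9 Ω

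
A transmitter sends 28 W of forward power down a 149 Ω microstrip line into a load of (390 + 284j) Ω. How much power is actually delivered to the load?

|Γ| = |(241 + j284)/(539 + j284)| = 0.611
|Γ|² = 0.374
P_refl = |Γ|²·P_inc = 10.5 W, P_del = (1 − |Γ|²)·P_inc = 17.5 W

P_delivered ≈ 17.5 W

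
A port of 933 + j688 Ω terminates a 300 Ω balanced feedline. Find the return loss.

Γ = (633 + j688)/(1233 + j688), |Γ| = 0.662
RL = −20·log₁₀|Γ| = −20·log₁₀(0.662)

RL ≈ 3.58 dB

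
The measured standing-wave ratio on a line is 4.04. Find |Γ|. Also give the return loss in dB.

|Γ| ≈ 0.603; return loss ≈ 4.39 dB

|Γ| = (S − 1)/(S + 1) = (4.04 − 1)/(4.04 + 1) = 3.04/5.04
RL = −20·log₁₀|Γ| = −20·log₁₀(0.603)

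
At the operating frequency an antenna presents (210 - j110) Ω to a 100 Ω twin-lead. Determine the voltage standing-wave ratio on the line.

Γ = (Z_L − Z_0)/(Z_L + Z_0) = (110 − j110)/(310 − j110)
|Γ| = 156/329 = 0.473
VSWR = (1 + |Γ|)/(1 − |Γ|) = 1.47/0.527

VSWR ≈ 2.79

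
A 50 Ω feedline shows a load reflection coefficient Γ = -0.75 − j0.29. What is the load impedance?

Z_L = Z_0·(1 + Γ)/(1 − Γ) = 50·(0.25 − j0.29)/(1.75 + j0.29)

Z_L ≈ 5.62 − j9.22 Ω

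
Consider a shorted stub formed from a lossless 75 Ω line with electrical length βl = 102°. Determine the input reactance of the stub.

X_in ≈ -353 Ω (capacitive)

tan(βl) = -4.7
For a shorted stub, Z_in = jZ_0·tan(βl)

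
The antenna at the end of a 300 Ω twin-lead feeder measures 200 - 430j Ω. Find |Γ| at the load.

|Γ| ≈ 0.669

Γ = (Z_L − Z_0)/(Z_L + Z_0) = (-100 − j430)/(500 − j430)
|Γ| = 441/659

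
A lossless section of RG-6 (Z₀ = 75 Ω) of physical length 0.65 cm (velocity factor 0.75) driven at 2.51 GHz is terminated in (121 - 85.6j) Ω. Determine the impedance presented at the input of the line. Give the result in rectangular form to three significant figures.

Z_in ≈ 49.1 − j56.2 Ω

λ = v/f = 0.75·c / 2.51 GHz = 0.0896 m
βl = 2π·l/λ = 2π × 0.0725 = 26.1°
tan(βl) = tan(26.1°) = 0.49
Z_in = Z_0·(Z_L + jZ_0·tanβl)/(Z_0 + jZ_L·tanβl)
     = 75·(121 − j48.9)/(117 + j59.3)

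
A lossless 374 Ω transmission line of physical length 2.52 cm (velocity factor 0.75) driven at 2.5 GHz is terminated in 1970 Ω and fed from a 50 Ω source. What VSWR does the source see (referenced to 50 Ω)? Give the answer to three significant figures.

VSWR ≈ 3.11

λ = v/f = 0.75·c / 2.5 GHz = 0.09 m
βl = 2π·l/λ = 2π × 0.28 = 101°
tan(βl) = -5.24
Z_in = Z_0·(Z_L + jZ_0·tanβl)/(Z_0 + jZ_L·tanβl) = 73.5 + j68.7 Ω
Γ_s = (Z_in − Z_s)/(Z_in + Z_s) = (23.5 + j68.7)/(123 + j68.7), |Γ_s| = 0.514
VSWR = (1 + |Γ_s|)/(1 − |Γ_s|)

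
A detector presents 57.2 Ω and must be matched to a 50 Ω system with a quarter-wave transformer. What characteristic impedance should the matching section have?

Z_qwt ≈ 53.5 Ω

Z_qwt = √(Z_0·R_L) = √(50 × 57.2) = √2860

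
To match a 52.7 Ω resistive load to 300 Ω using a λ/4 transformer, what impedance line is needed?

Z_qwt ≈ 126 Ω

Z_qwt = √(Z_0·R_L) = √(300 × 52.7) = √15810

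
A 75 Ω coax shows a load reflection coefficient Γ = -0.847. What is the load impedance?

Z_L ≈ 6.21 Ω

Z_L = Z_0·(1 + Γ)/(1 − Γ) = 75·(0.153)/(1.85)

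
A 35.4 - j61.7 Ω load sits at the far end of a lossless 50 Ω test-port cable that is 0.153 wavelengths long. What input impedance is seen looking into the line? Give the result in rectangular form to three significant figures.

βl = 2π × 0.153 = 55.1°
tan(βl) = tan(55.1°) = 1.43
Z_in = Z_0·(Z_L + jZ_0·tanβl)/(Z_0 + jZ_L·tanβl)
     = 50·(35.4 + j9.92)/(138 + j50.7)

Z_in ≈ 12.4 − j0.972 Ω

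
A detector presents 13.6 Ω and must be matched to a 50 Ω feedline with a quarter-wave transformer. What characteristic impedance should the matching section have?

Z_qwt ≈ 26.1 Ω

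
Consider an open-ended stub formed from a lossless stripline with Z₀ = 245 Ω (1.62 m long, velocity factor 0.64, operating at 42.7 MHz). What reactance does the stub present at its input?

λ = v/f = 0.64·c / 42.7 MHz = 4.5 m
βl = 2π·l/λ = 2π × 0.36 = 130°
tan(βl) = -1.2
For an open-ended stub, Z_in = −jZ_0·cot(βl) = −jZ_0/tan(βl)

X_in ≈ 203 Ω (inductive)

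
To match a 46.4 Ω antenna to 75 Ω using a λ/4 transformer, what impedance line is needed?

Z_qwt = √(Z_0·R_L) = √(75 × 46.4) = √3480

Z_qwt ≈ 59 Ω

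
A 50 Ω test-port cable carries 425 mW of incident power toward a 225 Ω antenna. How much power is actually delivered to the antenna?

P_delivered ≈ 253 mW

Γ = (225 − 50)/(225 + 50) = 0.636
|Γ|² = 0.405
P_refl = |Γ|²·P_inc = 172 mW, P_del = (1 − |Γ|²)·P_inc = 253 mW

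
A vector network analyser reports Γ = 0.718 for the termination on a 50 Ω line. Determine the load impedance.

Z_L = Z_0·(1 + Γ)/(1 − Γ) = 50·(1.72)/(0.282)

Z_L ≈ 305 Ω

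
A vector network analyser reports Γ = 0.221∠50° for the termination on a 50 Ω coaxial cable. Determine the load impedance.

Z_L = Z_0·(1 + Γ)/(1 − Γ) = 50·(1.14 + j0.169)/(0.858 − j0.169)

Z_L ≈ 62.2 + j22.1 Ω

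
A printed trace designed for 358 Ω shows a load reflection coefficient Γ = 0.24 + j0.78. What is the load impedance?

Z_L = Z_0·(1 + Γ)/(1 − Γ) = 358·(1.24 + j0.78)/(0.76 − j0.78)

Z_L ≈ 101 + j471 Ω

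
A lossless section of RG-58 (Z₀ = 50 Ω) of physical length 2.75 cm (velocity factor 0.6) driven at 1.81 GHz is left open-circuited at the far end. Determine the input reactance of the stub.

λ = v/f = 0.6·c / 1.81 GHz = 0.0994 m
βl = 2π·l/λ = 2π × 0.277 = 99.6°
tan(βl) = -5.94
For an open-circuited stub, Z_in = −jZ_0·cot(βl) = −jZ_0/tan(βl)

X_in ≈ 8.41 Ω (inductive)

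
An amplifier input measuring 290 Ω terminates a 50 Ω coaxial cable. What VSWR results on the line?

VSWR ≈ 5.8

For a purely resistive load, VSWR = R_L/Z_0 or Z_0/R_L (whichever > 1) = 290/50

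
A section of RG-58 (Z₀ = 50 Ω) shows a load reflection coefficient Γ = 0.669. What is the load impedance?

Z_L ≈ 252 Ω

Z_L = Z_0·(1 + Γ)/(1 − Γ) = 50·(1.67)/(0.331)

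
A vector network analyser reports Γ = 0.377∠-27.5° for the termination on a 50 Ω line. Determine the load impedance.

Z_L ≈ 90.6 − j36.8 Ω

Z_L = Z_0·(1 + Γ)/(1 − Γ) = 50·(1.33 − j0.174)/(0.666 + j0.174)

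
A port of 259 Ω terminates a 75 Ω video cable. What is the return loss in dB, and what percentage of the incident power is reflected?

RL ≈ 5.18 dB; 30.3% of incident power reflected

Γ = (259 − 75)/(259 + 75) = 0.551
RL = −20·log₁₀(0.551) = 5.18 dB
P_refl/P_inc = |Γ|² = 0.303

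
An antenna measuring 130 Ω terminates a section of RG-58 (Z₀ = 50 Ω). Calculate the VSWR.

For a purely resistive load, VSWR = R_L/Z_0 or Z_0/R_L (whichever > 1) = 130/50

VSWR ≈ 2.6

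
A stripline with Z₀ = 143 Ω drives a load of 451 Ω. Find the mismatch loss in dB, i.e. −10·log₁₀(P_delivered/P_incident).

mismatch loss ≈ 1.36 dB

Γ = (451 − 143)/(451 + 143) = 0.519
|Γ|² = 0.269, so P_del/P_inc = 1 − |Γ|² = 0.731
ML = −10·log₁₀(1 − |Γ|²)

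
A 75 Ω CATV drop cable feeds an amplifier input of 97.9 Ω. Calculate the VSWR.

VSWR ≈ 1.31

Γ = (97.9 − 75)/(97.9 + 75) = 0.132
VSWR = (1 + 0.132)/(1 − 0.132)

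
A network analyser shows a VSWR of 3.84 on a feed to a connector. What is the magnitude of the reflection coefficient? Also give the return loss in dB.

|Γ| = (S − 1)/(S + 1) = (3.84 − 1)/(3.84 + 1) = 2.84/4.84
RL = −20·log₁₀|Γ| = −20·log₁₀(0.587)

|Γ| ≈ 0.587; return loss ≈ 4.63 dB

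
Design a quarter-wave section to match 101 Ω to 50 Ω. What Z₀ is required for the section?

Z_qwt ≈ 71.1 Ω

Z_qwt = √(Z_0·R_L) = √(50 × 101) = √5050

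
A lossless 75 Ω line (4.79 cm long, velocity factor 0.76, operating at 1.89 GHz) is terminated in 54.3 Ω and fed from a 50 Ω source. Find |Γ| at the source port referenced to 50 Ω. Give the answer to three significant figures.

|Γ| ≈ 0.221

λ = v/f = 0.76·c / 1.89 GHz = 0.121 m
βl = 2π·l/λ = 2π × 0.397 = 143°
tan(βl) = -0.755
Z_in = Z_0·(Z_L + jZ_0·tanβl)/(Z_0 + jZ_L·tanβl) = 65.6 − j20.7 Ω
Γ_s = (Z_in − Z_s)/(Z_in + Z_s) = (15.6 − j20.7)/(116 − j20.7), |Γ_s| = 0.221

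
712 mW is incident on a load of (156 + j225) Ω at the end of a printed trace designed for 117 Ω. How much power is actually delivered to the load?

|Γ| = |(39 + j225)/(273 + j225)| = 0.645
|Γ|² = 0.417
P_refl = |Γ|²·P_inc = 297 mW, P_del = (1 − |Γ|²)·P_inc = 415 mW

P_delivered ≈ 415 mW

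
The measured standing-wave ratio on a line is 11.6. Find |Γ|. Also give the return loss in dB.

|Γ| = (S − 1)/(S + 1) = (11.6 − 1)/(11.6 + 1) = 10.6/12.6
RL = −20·log₁₀|Γ| = −20·log₁₀(0.841)

|Γ| ≈ 0.841; return loss ≈ 1.5 dB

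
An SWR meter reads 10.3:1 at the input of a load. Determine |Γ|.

|Γ| ≈ 0.823

|Γ| = (S − 1)/(S + 1) = (10.3 − 1)/(10.3 + 1) = 9.3/11.3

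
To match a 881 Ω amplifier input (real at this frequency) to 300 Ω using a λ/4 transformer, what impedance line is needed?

Z_qwt ≈ 514 Ω

Z_qwt = √(Z_0·R_L) = √(300 × 881) = √264300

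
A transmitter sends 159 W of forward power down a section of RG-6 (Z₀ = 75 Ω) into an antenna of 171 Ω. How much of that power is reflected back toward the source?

P_reflected ≈ 24.2 W

Γ = (171 − 75)/(171 + 75) = 0.39
|Γ|² = 0.152
P_refl = |Γ|²·P_inc = 24.2 W, P_del = (1 − |Γ|²)·P_inc = 135 W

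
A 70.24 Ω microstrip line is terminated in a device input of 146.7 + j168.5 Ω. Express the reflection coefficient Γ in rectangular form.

Γ ≈ 0.596 + j0.314

Γ = (Z_L − Z_0)/(Z_L + Z_0) = (76.46 + j168.5)/(216.9 + j168.5)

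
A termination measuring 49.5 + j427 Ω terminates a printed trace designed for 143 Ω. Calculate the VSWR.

Γ = (Z_L − Z_0)/(Z_L + Z_0) = (-93.5 + j427)/(192.5 + j427)
|Γ| = 437/468 = 0.933
VSWR = (1 + |Γ|)/(1 − |Γ|) = 1.93/0.0668

VSWR ≈ 29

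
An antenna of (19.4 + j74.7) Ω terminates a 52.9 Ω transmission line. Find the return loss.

Γ = (-33.5 + j74.7)/(72.3 + j74.7), |Γ| = 0.788
RL = −20·log₁₀|Γ| = −20·log₁₀(0.788)

RL ≈ 2.07 dB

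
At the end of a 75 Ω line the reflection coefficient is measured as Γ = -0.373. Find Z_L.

Z_L = Z_0·(1 + Γ)/(1 − Γ) = 75·(0.627)/(1.37)

Z_L ≈ 34.2 Ω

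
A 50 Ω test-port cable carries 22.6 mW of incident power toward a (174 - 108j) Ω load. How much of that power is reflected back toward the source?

|Γ| = |(124 − j108)/(224 − j108)| = 0.661
|Γ|² = 0.437
P_refl = |Γ|²·P_inc = 9.88 mW, P_del = (1 − |Γ|²)·P_inc = 12.7 mW

P_reflected ≈ 9.88 mW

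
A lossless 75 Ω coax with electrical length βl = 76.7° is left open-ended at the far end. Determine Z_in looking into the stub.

Z_in ≈ −j17.7 Ω

tan(βl) = 4.23
For an open-ended stub, Z_in = −jZ_0·cot(βl) = −jZ_0/tan(βl)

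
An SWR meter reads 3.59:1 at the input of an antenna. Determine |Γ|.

|Γ| ≈ 0.564

|Γ| = (S − 1)/(S + 1) = (3.59 − 1)/(3.59 + 1) = 2.59/4.59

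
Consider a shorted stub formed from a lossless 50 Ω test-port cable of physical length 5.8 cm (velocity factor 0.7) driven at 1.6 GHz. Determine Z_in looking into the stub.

λ = v/f = 0.7·c / 1.6 GHz = 0.131 m
βl = 2π·l/λ = 2π × 0.442 = 159°
tan(βl) = -0.382
For a shorted stub, Z_in = jZ_0·tan(βl)

Z_in ≈ −j19.1 Ω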